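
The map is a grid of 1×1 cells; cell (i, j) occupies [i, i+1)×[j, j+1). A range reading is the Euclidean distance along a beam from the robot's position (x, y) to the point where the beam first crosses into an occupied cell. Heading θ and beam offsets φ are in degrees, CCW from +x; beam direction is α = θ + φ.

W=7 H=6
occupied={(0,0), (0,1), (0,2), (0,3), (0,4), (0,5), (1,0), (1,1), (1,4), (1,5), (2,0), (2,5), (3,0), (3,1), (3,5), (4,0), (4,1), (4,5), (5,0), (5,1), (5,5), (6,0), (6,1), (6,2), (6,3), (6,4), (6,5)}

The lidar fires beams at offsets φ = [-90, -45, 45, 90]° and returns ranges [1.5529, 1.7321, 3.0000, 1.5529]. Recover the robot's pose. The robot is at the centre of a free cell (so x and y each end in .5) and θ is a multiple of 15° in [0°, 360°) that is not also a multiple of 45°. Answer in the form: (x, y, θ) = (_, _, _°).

(x, y, θ) = (4.5, 3.5, 165°)

Enumerate (i+0.5, j+0.5, θ) over the 15 free cells and 16 admissible headings. For each, cast all 4 beams and compare to the given ranges.
  (4.5, 2.5, 330°): beam 1 = 0.5774 ≠ 1.5529 ✗
  (1.5, 2.5, 60°): beam 1 = 1.7321 ≠ 1.5529 ✗
  (3.5, 3.5, 75°): beam 1 = 2.5882 ≠ 1.5529 ✗
  (2.5, 4.5, 330°): beam 1 = 2.8868 ≠ 1.5529 ✗
  (2.5, 1.5, 60°): beam 1 = 0.5774 ≠ 1.5529 ✗
  …
  (4.5, 3.5, 165°): r_1=1.5529, r_2=1.7321, r_3=3.0000, r_4=1.5529 — all match ✓
No second candidate reproduces the full scan.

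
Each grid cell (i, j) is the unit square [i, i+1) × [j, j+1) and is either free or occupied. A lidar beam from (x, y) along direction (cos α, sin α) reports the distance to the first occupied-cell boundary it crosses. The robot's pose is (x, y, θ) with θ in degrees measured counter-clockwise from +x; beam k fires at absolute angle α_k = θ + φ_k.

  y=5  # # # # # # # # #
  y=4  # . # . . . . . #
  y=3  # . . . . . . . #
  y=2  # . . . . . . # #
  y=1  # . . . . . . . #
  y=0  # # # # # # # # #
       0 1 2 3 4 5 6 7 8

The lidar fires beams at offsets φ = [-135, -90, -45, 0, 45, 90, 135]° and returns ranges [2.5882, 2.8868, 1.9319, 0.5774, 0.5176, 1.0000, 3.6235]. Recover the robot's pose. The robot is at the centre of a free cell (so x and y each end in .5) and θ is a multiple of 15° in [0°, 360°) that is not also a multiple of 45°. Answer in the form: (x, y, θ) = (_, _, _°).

The pose lattice has 26·16 = 416 candidates. Test each by forward raycasting.
  (1.5, 2.5, 300°): beam 1 = 0.5176 ≠ 2.5882 ✗
  (2.5, 2.5, 150°): beam 1 = 5.6940 ≠ 2.5882 ✗
  (4.5, 1.5, 105°): beam 1 = 1.0000 ≠ 2.5882 ✗
  (3.5, 3.5, 300°): beam 3 = 2.5882 ≠ 1.9319 ✗
  …
  (3.5, 1.5, 240°): r_1=2.5882, r_2=2.8868, r_3=1.9319, r_4=0.5774, r_5=0.5176, r_6=1.0000, r_7=3.6235 — all match ✓
Unique over the lattice → pose = (3.5, 1.5, 240°).

(x, y, θ) = (3.5, 1.5, 240°)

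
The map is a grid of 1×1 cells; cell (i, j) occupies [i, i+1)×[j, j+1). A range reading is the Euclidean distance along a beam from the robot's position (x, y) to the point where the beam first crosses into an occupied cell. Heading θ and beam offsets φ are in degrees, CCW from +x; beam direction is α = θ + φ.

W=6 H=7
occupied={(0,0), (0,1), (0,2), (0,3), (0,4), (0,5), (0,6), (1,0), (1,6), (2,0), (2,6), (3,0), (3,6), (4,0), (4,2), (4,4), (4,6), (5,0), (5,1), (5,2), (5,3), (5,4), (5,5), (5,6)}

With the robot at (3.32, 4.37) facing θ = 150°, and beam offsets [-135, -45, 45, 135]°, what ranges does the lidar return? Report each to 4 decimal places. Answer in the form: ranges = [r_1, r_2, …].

ranges = [0.7040, 1.6875, 2.4018, 3.4889]

beam 1: φ=-135°, α=15°
  d=(0.9659,0.2588)  start (3,4)  tX=0.7040 tY=2.4341  stride 1/|dx|=1.0353 1/|dy|=3.8637
    cross x-line → (4,4), t=0.7040 (wall)
  → r_1 = 0.7040
beam 2: φ=-45°, α=105°
  d=(-0.2588,0.9659)  start (3,4)  tX=1.2364 tY=0.6522  stride 1/|dx|=3.8637 1/|dy|=1.0353
    cross y-line → (3,5), t=0.6522
    cross x-line → (2,5), t=1.2364
    cross y-line → (2,6), t=1.6875 (wall)
  → r_2 = 1.6875
beam 3: φ=45°, α=195°
  d=(-0.9659,-0.2588)  start (3,4)  tX=0.3313 tY=1.4296  stride 1/|dx|=1.0353 1/|dy|=3.8637
    cross x-line → (2,4), t=0.3313
    cross x-line → (1,4), t=1.3666
    cross y-line → (1,3), t=1.4296
    cross x-line → (0,3), t=2.4018 (wall)
  → r_3 = 2.4018
beam 4: φ=135°, α=285°
  d=(0.2588,-0.9659)  start (3,4)  tX=2.6273 tY=0.3831  stride 1/|dx|=3.8637 1/|dy|=1.0353
    cross y-line → (3,3), t=0.3831
    cross y-line → (3,2), t=1.4183
    cross y-line → (3,1), t=2.4536
    cross x-line → (4,1), t=2.6273
    cross y-line → (4,0), t=3.4889 (wall)
  → r_4 = 3.4889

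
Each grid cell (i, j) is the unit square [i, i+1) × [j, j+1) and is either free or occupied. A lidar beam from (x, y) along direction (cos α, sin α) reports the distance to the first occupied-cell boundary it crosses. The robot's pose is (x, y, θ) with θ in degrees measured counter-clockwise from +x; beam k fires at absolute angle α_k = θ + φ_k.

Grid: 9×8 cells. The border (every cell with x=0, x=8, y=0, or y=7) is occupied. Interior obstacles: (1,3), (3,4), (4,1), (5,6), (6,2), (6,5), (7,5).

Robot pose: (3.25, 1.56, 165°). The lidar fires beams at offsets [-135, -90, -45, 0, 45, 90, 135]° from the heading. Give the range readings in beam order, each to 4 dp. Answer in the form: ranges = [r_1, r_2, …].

ranges = [0.8660, 2.5261, 2.5000, 2.3294, 1.1200, 0.5798, 0.6466]

beam 1: φ=-135°, α=30°
  cosα=0.8660 sinα=0.5000 | (3,1) | tMaxX 0.8660 tMaxY 0.8800 | tΔX 1.1547 tΔY 2.0000
    t=0.8660 [x] (4,1) — stop
  → r_1 = 0.8660
beam 2: φ=-90°, α=75°
  cosα=0.2588 sinα=0.9659 | (3,1) | tMaxX 2.8978 tMaxY 0.4555 | tΔX 3.8637 tΔY 1.0353
    t=0.4555 [y] (3,2)
    t=1.4908 [y] (3,3)
    t=2.5261 [y] (3,4) — stop
  → r_2 = 2.5261
beam 3: φ=-45°, α=120°
  cosα=-0.5000 sinα=0.8660 | (3,1) | tMaxX 0.5000 tMaxY 0.5081 | tΔX 2.0000 tΔY 1.1547
    t=0.5000 [x] (2,1)
    t=0.5081 [y] (2,2)
    t=1.6628 [y] (2,3)
    t=2.5000 [x] (1,3) — stop
  → r_3 = 2.5000
beam 4: φ=0°, α=165°
  cosα=-0.9659 sinα=0.2588 | (3,1) | tMaxX 0.2588 tMaxY 1.7000 | tΔX 1.0353 tΔY 3.8637
    t=0.2588 [x] (2,1)
    t=1.2941 [x] (1,1)
    t=1.7000 [y] (1,2)
    t=2.3294 [x] (0,2) — stop
  → r_4 = 2.3294
beam 5: φ=45°, α=210°
  cosα=-0.8660 sinα=-0.5000 | (3,1) | tMaxX 0.2887 tMaxY 1.1200 | tΔX 1.1547 tΔY 2.0000
    t=0.2887 [x] (2,1)
    t=1.1200 [y] (2,0) — stop
  → r_5 = 1.1200
beam 6: φ=90°, α=255°
  cosα=-0.2588 sinα=-0.9659 | (3,1) | tMaxX 0.9659 tMaxY 0.5798 | tΔX 3.8637 tΔY 1.0353
    t=0.5798 [y] (3,0) — stop
  → r_6 = 0.5798
beam 7: φ=135°, α=300°
  cosα=0.5000 sinα=-0.8660 | (3,1) | tMaxX 1.5000 tMaxY 0.6466 | tΔX 2.0000 tΔY 1.1547
    t=0.6466 [y] (3,0) — stop
  → r_7 = 0.6466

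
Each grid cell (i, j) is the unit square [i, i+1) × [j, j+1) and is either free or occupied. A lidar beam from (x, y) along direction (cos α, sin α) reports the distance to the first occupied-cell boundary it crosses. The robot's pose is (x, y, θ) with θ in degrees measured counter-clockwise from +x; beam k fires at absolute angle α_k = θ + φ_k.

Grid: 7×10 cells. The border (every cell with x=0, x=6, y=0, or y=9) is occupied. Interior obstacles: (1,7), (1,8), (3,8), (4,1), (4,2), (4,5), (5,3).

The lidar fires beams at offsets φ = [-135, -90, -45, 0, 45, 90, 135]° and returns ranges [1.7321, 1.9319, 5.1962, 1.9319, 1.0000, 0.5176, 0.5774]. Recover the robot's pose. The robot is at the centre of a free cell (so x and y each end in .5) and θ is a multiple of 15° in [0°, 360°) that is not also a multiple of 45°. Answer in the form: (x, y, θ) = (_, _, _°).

(x, y, θ) = (5.5, 7.5, 255°)

Enumerate (i+0.5, j+0.5, θ) over the 33 free cells and 16 admissible headings. For each, cast all 7 beams and compare to the given ranges.
  (3.5, 6.5, 255°): beam 1 = 2.8868 ≠ 1.7321 ✗
  (2.5, 7.5, 150°): beam 1 = 3.6235 ≠ 1.7321 ✗
  (5.5, 2.5, 120°): beam 1 = 0.5176 ≠ 1.7321 ✗
  …
  (5.5, 7.5, 255°): r_1=1.7321, r_2=1.9319, r_3=5.1962, r_4=1.9319, r_5=1.0000, r_6=0.5176, r_7=0.5774 — all match ✓
Unique over the lattice → pose = (5.5, 7.5, 255°).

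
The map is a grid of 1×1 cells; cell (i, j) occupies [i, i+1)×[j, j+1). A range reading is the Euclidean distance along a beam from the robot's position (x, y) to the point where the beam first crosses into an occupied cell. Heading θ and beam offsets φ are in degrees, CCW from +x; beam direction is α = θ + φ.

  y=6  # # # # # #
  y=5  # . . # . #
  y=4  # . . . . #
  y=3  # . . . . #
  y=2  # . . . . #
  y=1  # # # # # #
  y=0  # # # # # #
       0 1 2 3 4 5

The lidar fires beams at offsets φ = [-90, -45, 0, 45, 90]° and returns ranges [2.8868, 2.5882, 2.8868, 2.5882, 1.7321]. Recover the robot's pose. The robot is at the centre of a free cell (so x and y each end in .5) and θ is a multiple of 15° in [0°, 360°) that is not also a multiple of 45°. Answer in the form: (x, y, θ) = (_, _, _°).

(x, y, θ) = (3.5, 4.5, 240°)

Candidates: 15 free-cell centres × 16 headings = 240 poses. Raycast each; keep the one whose scan matches to 4 dp.
  (2.5, 5.5, 60°): beam 1 = 0.5774 ≠ 2.8868 ✗
  (4.5, 4.5, 150°): beam 1 = 1.0000 ≠ 2.8868 ✗
  (3.5, 4.5, 300°): beam 4 = 1.5529 ≠ 2.5882 ✗
  (2.5, 3.5, 120°): beam 2 = 1.9319 ≠ 2.5882 ✗
  (1.5, 3.5, 255°): beam 1 = 0.5176 ≠ 2.8868 ✗
  …
  (3.5, 4.5, 240°): r_1=2.8868, r_2=2.5882, r_3=2.8868, r_4=2.5882, r_5=1.7321 — all match ✓
Unique over the lattice → pose = (3.5, 4.5, 240°).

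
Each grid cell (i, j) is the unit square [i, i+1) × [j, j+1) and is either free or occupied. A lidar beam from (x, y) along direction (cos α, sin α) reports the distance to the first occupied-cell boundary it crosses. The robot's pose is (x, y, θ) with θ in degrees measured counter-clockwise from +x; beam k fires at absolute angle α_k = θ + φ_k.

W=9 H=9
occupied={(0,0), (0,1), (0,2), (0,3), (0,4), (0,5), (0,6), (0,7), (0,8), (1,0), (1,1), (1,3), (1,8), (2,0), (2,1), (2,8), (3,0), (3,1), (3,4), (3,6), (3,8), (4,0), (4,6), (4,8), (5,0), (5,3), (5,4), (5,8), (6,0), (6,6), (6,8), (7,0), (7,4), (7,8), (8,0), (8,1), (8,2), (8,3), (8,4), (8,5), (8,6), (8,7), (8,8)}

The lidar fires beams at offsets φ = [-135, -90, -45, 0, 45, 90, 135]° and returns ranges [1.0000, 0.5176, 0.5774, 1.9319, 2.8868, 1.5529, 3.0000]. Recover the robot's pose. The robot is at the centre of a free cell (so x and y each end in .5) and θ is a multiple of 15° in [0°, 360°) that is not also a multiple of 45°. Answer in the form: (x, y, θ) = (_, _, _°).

(x, y, θ) = (5.5, 1.5, 345°)

Candidates: 38 free-cell centres × 16 headings = 608 poses. Raycast each; keep the one whose scan matches to 4 dp.
  (3.5, 3.5, 210°): beam 1 = 0.5176 ≠ 1.0000 ✗
  (5.5, 1.5, 210°): beam 1 = 1.5529 ≠ 1.0000 ✗
  (4.5, 7.5, 60°): beam 1 = 0.5176 ≠ 1.0000 ✗
  …
  (5.5, 1.5, 345°): r_1=1.0000, r_2=0.5176, r_3=0.5774, r_4=1.9319, r_5=2.8868, r_6=1.5529, r_7=3.0000 — all match ✓
Unique over the lattice → pose = (5.5, 1.5, 345°).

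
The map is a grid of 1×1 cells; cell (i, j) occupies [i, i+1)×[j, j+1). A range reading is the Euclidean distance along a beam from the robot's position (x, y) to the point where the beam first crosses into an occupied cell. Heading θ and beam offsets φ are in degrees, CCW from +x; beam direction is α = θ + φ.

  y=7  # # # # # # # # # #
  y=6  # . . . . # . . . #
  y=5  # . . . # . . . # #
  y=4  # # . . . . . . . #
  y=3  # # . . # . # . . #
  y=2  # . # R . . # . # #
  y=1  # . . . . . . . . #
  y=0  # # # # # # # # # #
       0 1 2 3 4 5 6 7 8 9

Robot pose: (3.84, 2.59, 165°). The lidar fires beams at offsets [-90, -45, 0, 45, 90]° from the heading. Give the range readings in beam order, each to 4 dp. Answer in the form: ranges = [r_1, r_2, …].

ranges = [0.6182, 5.0922, 0.8696, 0.9699, 1.6461]

beam 1: φ=-90°, α=75°
  direction (0.2588, 0.9659); cell (3,2); t to first gridline: x 0.6182, y 0.4245 (then +3.8637 / +1.0353)
    (3,3) via y @ 0.4245
    (4,3) via x @ 0.6182  # hit
  → r_1 = 0.6182
beam 2: φ=-45°, α=120°
  direction (-0.5000, 0.8660); cell (3,2); t to first gridline: x 1.6800, y 0.4734 (then +2.0000 / +1.1547)
    (3,3) via y @ 0.4734
    (3,4) via y @ 1.6281
    (2,4) via x @ 1.6800
    (2,5) via y @ 2.7828
    (1,5) via x @ 3.6800
    (1,6) via y @ 3.9375
    (1,7) via y @ 5.0922  # hit
  → r_2 = 5.0922
beam 3: φ=0°, α=165°
  direction (-0.9659, 0.2588); cell (3,2); t to first gridline: x 0.8696, y 1.5841 (then +1.0353 / +3.8637)
    (2,2) via x @ 0.8696  # hit
  → r_3 = 0.8696
beam 4: φ=45°, α=210°
  direction (-0.8660, -0.5000); cell (3,2); t to first gridline: x 0.9699, y 1.1800 (then +1.1547 / +2.0000)
    (2,2) via x @ 0.9699  # hit
  → r_4 = 0.9699
beam 5: φ=90°, α=255°
  direction (-0.2588, -0.9659); cell (3,2); t to first gridline: x 3.2455, y 0.6108 (then +3.8637 / +1.0353)
    (3,1) via y @ 0.6108
    (3,0) via y @ 1.6461  # hit
  → r_5 = 1.6461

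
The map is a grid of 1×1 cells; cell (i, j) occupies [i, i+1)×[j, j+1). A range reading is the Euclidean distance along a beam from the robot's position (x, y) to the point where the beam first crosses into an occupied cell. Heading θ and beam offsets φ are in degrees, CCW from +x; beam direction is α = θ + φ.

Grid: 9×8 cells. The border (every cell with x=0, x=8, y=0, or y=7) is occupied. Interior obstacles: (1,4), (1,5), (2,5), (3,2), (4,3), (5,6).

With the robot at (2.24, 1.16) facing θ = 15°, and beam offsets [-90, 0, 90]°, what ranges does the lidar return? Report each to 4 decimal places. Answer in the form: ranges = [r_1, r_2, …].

ranges = [0.1656, 5.9632, 2.9402]

beam 1: φ=-90°, α=285°
  d=(0.2588,-0.9659)  start (2,1)  tX=2.9364 tY=0.1656  stride 1/|dx|=3.8637 1/|dy|=1.0353
    cross y-line → (2,0), t=0.1656 (wall)
  → r_1 = 0.1656
beam 2: φ=0°, α=15°
  d=(0.9659,0.2588)  start (2,1)  tX=0.7868 tY=3.2455  stride 1/|dx|=1.0353 1/|dy|=3.8637
    cross x-line → (3,1), t=0.7868
    cross x-line → (4,1), t=1.8221
    cross x-line → (5,1), t=2.8574
    cross y-line → (5,2), t=3.2455
    cross x-line → (6,2), t=3.8926
    cross x-line → (7,2), t=4.9279
    cross x-line → (8,2), t=5.9632 (wall)
  → r_2 = 5.9632
beam 3: φ=90°, α=105°
  d=(-0.2588,0.9659)  start (2,1)  tX=0.9273 tY=0.8696  stride 1/|dx|=3.8637 1/|dy|=1.0353
    cross y-line → (2,2), t=0.8696
    cross x-line → (1,2), t=0.9273
    cross y-line → (1,3), t=1.9049
    cross y-line → (1,4), t=2.9402 (wall)
  → r_3 = 2.9402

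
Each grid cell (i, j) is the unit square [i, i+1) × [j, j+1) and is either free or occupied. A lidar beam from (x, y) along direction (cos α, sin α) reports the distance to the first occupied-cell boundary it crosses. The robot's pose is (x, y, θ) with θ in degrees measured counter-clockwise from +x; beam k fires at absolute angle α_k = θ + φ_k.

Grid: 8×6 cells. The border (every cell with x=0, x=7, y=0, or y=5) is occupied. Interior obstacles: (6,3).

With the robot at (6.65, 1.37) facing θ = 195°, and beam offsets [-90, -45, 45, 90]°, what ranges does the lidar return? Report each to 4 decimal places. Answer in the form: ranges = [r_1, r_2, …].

beam 1: φ=-90°, α=105°
  cosα=-0.2588 sinα=0.9659 | (6,1) | tMaxX 2.5114 tMaxY 0.6522 | tΔX 3.8637 tΔY 1.0353
    t=0.6522 [y] (6,2)
    t=1.6875 [y] (6,3) — stop
  → r_1 = 1.6875
beam 2: φ=-45°, α=150°
  cosα=-0.8660 sinα=0.5000 | (6,1) | tMaxX 0.7506 tMaxY 1.2600 | tΔX 1.1547 tΔY 2.0000
    t=0.7506 [x] (5,1)
    t=1.2600 [y] (5,2)
    t=1.9053 [x] (4,2)
    t=3.0600 [x] (3,2)
    t=3.2600 [y] (3,3)
    t=4.2147 [x] (2,3)
    t=5.2600 [y] (2,4)
    t=5.3694 [x] (1,4)
    t=6.5241 [x] (0,4) — stop
  → r_2 = 6.5241
beam 3: φ=45°, α=240°
  cosα=-0.5000 sinα=-0.8660 | (6,1) | tMaxX 1.3000 tMaxY 0.4272 | tΔX 2.0000 tΔY 1.1547
    t=0.4272 [y] (6,0) — stop
  → r_3 = 0.4272
beam 4: φ=90°, α=285°
  cosα=0.2588 sinα=-0.9659 | (6,1) | tMaxX 1.3523 tMaxY 0.3831 | tΔX 3.8637 tΔY 1.0353
    t=0.3831 [y] (6,0) — stop
  → r_4 = 0.3831

ranges = [1.6875, 6.5241, 0.4272, 0.3831]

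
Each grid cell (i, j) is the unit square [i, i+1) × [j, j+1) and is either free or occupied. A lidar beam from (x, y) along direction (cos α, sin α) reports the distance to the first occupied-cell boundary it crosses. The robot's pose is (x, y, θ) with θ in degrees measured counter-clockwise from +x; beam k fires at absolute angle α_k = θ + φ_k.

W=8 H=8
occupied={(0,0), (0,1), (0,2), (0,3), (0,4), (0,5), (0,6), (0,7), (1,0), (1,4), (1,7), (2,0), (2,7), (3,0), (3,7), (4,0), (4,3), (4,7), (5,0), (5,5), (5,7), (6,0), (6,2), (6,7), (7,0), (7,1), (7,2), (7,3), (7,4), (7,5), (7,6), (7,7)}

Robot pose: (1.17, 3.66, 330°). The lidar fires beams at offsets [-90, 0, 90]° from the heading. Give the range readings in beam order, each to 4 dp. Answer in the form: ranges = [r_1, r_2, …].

beam 1: φ=-90°, α=240°
  direction (-0.5000, -0.8660); cell (1,3); t to first gridline: x 0.3400, y 0.7621 (then +2.0000 / +1.1547)
    (0,3) via x @ 0.3400  # hit
  → r_1 = 0.3400
beam 2: φ=0°, α=330°
  direction (0.8660, -0.5000); cell (1,3); t to first gridline: x 0.9584, y 1.3200 (then +1.1547 / +2.0000)
    (2,3) via x @ 0.9584
    (2,2) via y @ 1.3200
    (3,2) via x @ 2.1131
    (4,2) via x @ 3.2678
    (4,1) via y @ 3.3200
    (5,1) via x @ 4.4225
    (5,0) via y @ 5.3200  # hit
  → r_2 = 5.3200
beam 3: φ=90°, α=60°
  direction (0.5000, 0.8660); cell (1,3); t to first gridline: x 1.6600, y 0.3926 (then +2.0000 / +1.1547)
    (1,4) via y @ 0.3926  # hit
  → r_3 = 0.3926

ranges = [0.3400, 5.3200, 0.3926]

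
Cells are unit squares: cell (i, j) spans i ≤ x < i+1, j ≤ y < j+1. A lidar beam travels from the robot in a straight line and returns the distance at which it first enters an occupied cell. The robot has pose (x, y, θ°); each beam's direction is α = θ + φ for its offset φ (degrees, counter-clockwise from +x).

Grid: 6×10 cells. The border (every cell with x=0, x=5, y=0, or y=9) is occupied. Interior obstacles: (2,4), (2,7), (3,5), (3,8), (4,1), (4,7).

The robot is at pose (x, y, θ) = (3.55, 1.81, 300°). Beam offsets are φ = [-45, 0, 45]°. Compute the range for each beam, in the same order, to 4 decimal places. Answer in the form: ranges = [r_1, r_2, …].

beam 1: φ=-45°, α=255°
  direction (-0.2588, -0.9659); cell (3,1); t to first gridline: x 2.1250, y 0.8386 (then +3.8637 / +1.0353)
    (3,0) via y @ 0.8386  # hit
  → r_1 = 0.8386
beam 2: φ=0°, α=300°
  direction (0.5000, -0.8660); cell (3,1); t to first gridline: x 0.9000, y 0.9353 (then +2.0000 / +1.1547)
    (4,1) via x @ 0.9000  # hit
  → r_2 = 0.9000
beam 3: φ=45°, α=345°
  direction (0.9659, -0.2588); cell (3,1); t to first gridline: x 0.4659, y 3.1296 (then +1.0353 / +3.8637)
    (4,1) via x @ 0.4659  # hit
  → r_3 = 0.4659

ranges = [0.8386, 0.9000, 0.4659]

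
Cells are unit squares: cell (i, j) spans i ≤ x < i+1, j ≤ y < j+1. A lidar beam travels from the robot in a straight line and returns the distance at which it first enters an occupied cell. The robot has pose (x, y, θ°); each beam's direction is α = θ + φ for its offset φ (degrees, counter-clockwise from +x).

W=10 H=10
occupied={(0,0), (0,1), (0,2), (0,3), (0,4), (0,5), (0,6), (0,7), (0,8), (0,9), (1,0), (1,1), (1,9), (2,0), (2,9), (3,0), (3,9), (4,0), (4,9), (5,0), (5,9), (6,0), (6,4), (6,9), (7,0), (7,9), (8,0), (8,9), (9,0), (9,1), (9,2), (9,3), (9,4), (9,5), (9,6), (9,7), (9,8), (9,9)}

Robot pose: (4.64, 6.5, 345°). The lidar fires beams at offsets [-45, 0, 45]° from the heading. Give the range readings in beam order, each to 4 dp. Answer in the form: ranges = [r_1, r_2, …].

ranges = [2.7200, 4.5138, 5.0000]

beam 1: φ=-45°, α=300°
  dir = (cos 300°, sin 300°) = (0.5000, -0.8660); from cell (4,6)
  next x-line at t=0.7200, next y-line at t=0.5774; Δt_x=2.0000, Δt_y=1.1547
    y: enter (4,5) at t=0.5774
    x: enter (5,5) at t=0.7200
    y: enter (5,4) at t=1.7321
    x: enter (6,4) at t=2.7200 ← occupied
  → r_1 = 2.7200
beam 2: φ=0°, α=345°
  dir = (cos 345°, sin 345°) = (0.9659, -0.2588); from cell (4,6)
  next x-line at t=0.3727, next y-line at t=1.9319; Δt_x=1.0353, Δt_y=3.8637
    x: enter (5,6) at t=0.3727
    x: enter (6,6) at t=1.4080
    y: enter (6,5) at t=1.9319
    x: enter (7,5) at t=2.4433
    x: enter (8,5) at t=3.4785
    x: enter (9,5) at t=4.5138 ← occupied
  → r_2 = 4.5138
beam 3: φ=45°, α=30°
  dir = (cos 30°, sin 30°) = (0.8660, 0.5000); from cell (4,6)
  next x-line at t=0.4157, next y-line at t=1.0000; Δt_x=1.1547, Δt_y=2.0000
    x: enter (5,6) at t=0.4157
    y: enter (5,7) at t=1.0000
    x: enter (6,7) at t=1.5704
    x: enter (7,7) at t=2.7251
    y: enter (7,8) at t=3.0000
    x: enter (8,8) at t=3.8798
    y: enter (8,9) at t=5.0000 ← occupied
  → r_3 = 5.0000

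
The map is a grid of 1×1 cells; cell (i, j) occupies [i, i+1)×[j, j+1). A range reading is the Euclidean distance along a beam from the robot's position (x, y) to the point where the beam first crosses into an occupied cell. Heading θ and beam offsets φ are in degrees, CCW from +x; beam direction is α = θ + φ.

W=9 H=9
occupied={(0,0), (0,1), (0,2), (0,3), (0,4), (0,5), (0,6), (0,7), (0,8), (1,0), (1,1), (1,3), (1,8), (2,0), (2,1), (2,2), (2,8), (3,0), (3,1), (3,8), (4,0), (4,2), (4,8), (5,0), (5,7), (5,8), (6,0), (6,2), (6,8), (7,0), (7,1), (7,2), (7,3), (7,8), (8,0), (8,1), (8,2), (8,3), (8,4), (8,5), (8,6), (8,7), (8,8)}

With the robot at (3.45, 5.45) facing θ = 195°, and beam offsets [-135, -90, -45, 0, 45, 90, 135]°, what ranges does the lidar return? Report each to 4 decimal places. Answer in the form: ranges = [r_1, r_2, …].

beam 1: φ=-135°, α=60°
  cosα=0.5000 sinα=0.8660 | (3,5) | tMaxX 1.1000 tMaxY 0.6351 | tΔX 2.0000 tΔY 1.1547
    t=0.6351 [y] (3,6)
    t=1.1000 [x] (4,6)
    t=1.7898 [y] (4,7)
    t=2.9445 [y] (4,8) — stop
  → r_1 = 2.9445
beam 2: φ=-90°, α=105°
  cosα=-0.2588 sinα=0.9659 | (3,5) | tMaxX 1.7387 tMaxY 0.5694 | tΔX 3.8637 tΔY 1.0353
    t=0.5694 [y] (3,6)
    t=1.6047 [y] (3,7)
    t=1.7387 [x] (2,7)
    t=2.6400 [y] (2,8) — stop
  → r_2 = 2.6400
beam 3: φ=-45°, α=150°
  cosα=-0.8660 sinα=0.5000 | (3,5) | tMaxX 0.5196 tMaxY 1.1000 | tΔX 1.1547 tΔY 2.0000
    t=0.5196 [x] (2,5)
    t=1.1000 [y] (2,6)
    t=1.6743 [x] (1,6)
    t=2.8290 [x] (0,6) — stop
  → r_3 = 2.8290
beam 4: φ=0°, α=195°
  cosα=-0.9659 sinα=-0.2588 | (3,5) | tMaxX 0.4659 tMaxY 1.7387 | tΔX 1.0353 tΔY 3.8637
    t=0.4659 [x] (2,5)
    t=1.5012 [x] (1,5)
    t=1.7387 [y] (1,4)
    t=2.5364 [x] (0,4) — stop
  → r_4 = 2.5364
beam 5: φ=45°, α=240°
  cosα=-0.5000 sinα=-0.8660 | (3,5) | tMaxX 0.9000 tMaxY 0.5196 | tΔX 2.0000 tΔY 1.1547
    t=0.5196 [y] (3,4)
    t=0.9000 [x] (2,4)
    t=1.6743 [y] (2,3)
    t=2.8290 [y] (2,2) — stop
  → r_5 = 2.8290
beam 6: φ=90°, α=285°
  cosα=0.2588 sinα=-0.9659 | (3,5) | tMaxX 2.1250 tMaxY 0.4659 | tΔX 3.8637 tΔY 1.0353
    t=0.4659 [y] (3,4)
    t=1.5012 [y] (3,3)
    t=2.1250 [x] (4,3)
    t=2.5364 [y] (4,2) — stop
  → r_6 = 2.5364
beam 7: φ=135°, α=330°
  cosα=0.8660 sinα=-0.5000 | (3,5) | tMaxX 0.6351 tMaxY 0.9000 | tΔX 1.1547 tΔY 2.0000
    t=0.6351 [x] (4,5)
    t=0.9000 [y] (4,4)
    t=1.7898 [x] (5,4)
    t=2.9000 [y] (5,3)
    t=2.9445 [x] (6,3)
    t=4.0992 [x] (7,3) — stop
  → r_7 = 4.0992

ranges = [2.9445, 2.6400, 2.8290, 2.5364, 2.8290, 2.5364, 4.0992]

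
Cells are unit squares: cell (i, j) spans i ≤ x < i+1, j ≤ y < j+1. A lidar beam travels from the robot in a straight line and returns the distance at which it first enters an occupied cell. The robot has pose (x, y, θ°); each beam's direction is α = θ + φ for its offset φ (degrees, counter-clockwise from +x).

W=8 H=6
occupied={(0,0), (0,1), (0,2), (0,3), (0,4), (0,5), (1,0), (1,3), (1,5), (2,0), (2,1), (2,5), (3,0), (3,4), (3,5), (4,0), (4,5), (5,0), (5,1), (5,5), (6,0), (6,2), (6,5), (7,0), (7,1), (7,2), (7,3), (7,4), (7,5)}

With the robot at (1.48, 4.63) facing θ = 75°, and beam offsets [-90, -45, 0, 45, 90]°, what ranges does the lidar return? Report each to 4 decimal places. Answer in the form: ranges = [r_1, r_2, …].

beam 1: φ=-90°, α=345°
  d=(0.9659,-0.2588)  start (1,4)  tX=0.5383 tY=2.4341  stride 1/|dx|=1.0353 1/|dy|=3.8637
    cross x-line → (2,4), t=0.5383
    cross x-line → (3,4), t=1.5736 (wall)
  → r_1 = 1.5736
beam 2: φ=-45°, α=30°
  d=(0.8660,0.5000)  start (1,4)  tX=0.6004 tY=0.7400  stride 1/|dx|=1.1547 1/|dy|=2.0000
    cross x-line → (2,4), t=0.6004
    cross y-line → (2,5), t=0.7400 (wall)
  → r_2 = 0.7400
beam 3: φ=0°, α=75°
  d=(0.2588,0.9659)  start (1,4)  tX=2.0091 tY=0.3831  stride 1/|dx|=3.8637 1/|dy|=1.0353
    cross y-line → (1,5), t=0.3831 (wall)
  → r_3 = 0.3831
beam 4: φ=45°, α=120°
  d=(-0.5000,0.8660)  start (1,4)  tX=0.9600 tY=0.4272  stride 1/|dx|=2.0000 1/|dy|=1.1547
    cross y-line → (1,5), t=0.4272 (wall)
  → r_4 = 0.4272
beam 5: φ=90°, α=165°
  d=(-0.9659,0.2588)  start (1,4)  tX=0.4969 tY=1.4296  stride 1/|dx|=1.0353 1/|dy|=3.8637
    cross x-line → (0,4), t=0.4969 (wall)
  → r_5 = 0.4969

ranges = [1.5736, 0.7400, 0.3831, 0.4272, 0.4969]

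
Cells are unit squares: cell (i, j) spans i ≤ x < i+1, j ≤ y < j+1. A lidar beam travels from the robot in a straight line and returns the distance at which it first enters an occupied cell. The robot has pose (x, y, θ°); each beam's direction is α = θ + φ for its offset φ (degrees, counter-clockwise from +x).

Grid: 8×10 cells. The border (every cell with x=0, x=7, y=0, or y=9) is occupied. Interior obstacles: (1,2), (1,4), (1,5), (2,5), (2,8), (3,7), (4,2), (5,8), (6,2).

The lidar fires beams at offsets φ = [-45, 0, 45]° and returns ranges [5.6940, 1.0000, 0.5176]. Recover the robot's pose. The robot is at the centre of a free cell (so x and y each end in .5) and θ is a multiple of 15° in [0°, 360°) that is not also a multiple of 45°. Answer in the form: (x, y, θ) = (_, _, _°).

(x, y, θ) = (6.5, 6.5, 300°)

Candidates: 39 free-cell centres × 16 headings = 624 poses. Raycast each; keep the one whose scan matches to 4 dp.
  (3.5, 3.5, 75°): beam 1 = 4.0415 ≠ 5.6940 ✗
  (5.5, 7.5, 120°): beam 1 = 0.5176 ≠ 5.6940 ✗
  (1.5, 6.5, 150°): beam 1 = 1.9319 ≠ 5.6940 ✗
  (4.5, 4.5, 300°): beam 1 = 1.5529 ≠ 5.6940 ✗
  …
  (6.5, 6.5, 300°): r_1=5.6940, r_2=1.0000, r_3=0.5176 — all match ✓
Only this pose fits every beam.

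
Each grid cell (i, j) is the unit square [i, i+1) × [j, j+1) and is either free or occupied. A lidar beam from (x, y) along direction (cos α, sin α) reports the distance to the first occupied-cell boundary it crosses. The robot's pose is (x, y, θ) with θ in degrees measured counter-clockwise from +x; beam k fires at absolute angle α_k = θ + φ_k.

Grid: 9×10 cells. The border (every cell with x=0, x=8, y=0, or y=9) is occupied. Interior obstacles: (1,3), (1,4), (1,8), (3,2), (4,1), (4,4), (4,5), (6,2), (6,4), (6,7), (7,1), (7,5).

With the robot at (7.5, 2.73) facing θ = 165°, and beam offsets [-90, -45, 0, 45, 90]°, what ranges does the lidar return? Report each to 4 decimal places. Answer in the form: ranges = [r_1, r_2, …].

beam 1: φ=-90°, α=75°
  d=(0.2588,0.9659)  start (7,2)  tX=1.9319 tY=0.2795  stride 1/|dx|=3.8637 1/|dy|=1.0353
    cross y-line → (7,3), t=0.2795
    cross y-line → (7,4), t=1.3148
    cross x-line → (8,4), t=1.9319 (wall)
  → r_1 = 1.9319
beam 2: φ=-45°, α=120°
  d=(-0.5000,0.8660)  start (7,2)  tX=1.0000 tY=0.3118  stride 1/|dx|=2.0000 1/|dy|=1.1547
    cross y-line → (7,3), t=0.3118
    cross x-line → (6,3), t=1.0000
    cross y-line → (6,4), t=1.4665 (wall)
  → r_2 = 1.4665
beam 3: φ=0°, α=165°
  d=(-0.9659,0.2588)  start (7,2)  tX=0.5176 tY=1.0432  stride 1/|dx|=1.0353 1/|dy|=3.8637
    cross x-line → (6,2), t=0.5176 (wall)
  → r_3 = 0.5176
beam 4: φ=45°, α=210°
  d=(-0.8660,-0.5000)  start (7,2)  tX=0.5774 tY=1.4600  stride 1/|dx|=1.1547 1/|dy|=2.0000
    cross x-line → (6,2), t=0.5774 (wall)
  → r_4 = 0.5774
beam 5: φ=90°, α=255°
  d=(-0.2588,-0.9659)  start (7,2)  tX=1.9319 tY=0.7558  stride 1/|dx|=3.8637 1/|dy|=1.0353
    cross y-line → (7,1), t=0.7558 (wall)
  → r_5 = 0.7558

ranges = [1.9319, 1.4665, 0.5176, 0.5774, 0.7558]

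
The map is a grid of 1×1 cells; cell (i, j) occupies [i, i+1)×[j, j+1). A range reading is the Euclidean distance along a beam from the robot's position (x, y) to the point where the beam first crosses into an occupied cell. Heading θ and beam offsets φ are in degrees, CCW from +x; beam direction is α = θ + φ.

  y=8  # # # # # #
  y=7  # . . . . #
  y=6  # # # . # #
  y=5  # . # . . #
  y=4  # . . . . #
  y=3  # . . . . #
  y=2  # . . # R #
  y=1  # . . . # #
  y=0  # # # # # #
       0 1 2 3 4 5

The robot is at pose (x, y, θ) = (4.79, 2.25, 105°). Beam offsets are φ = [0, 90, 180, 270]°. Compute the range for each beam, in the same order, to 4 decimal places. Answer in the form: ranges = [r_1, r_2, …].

ranges = [5.9528, 0.8179, 0.2588, 0.2174]

beam 1: φ=0°, α=105°
  dir = (cos 105°, sin 105°) = (-0.2588, 0.9659); from cell (4,2)
  next x-line at t=3.0523, next y-line at t=0.7765; Δt_x=3.8637, Δt_y=1.0353
    y: enter (4,3) at t=0.7765
    y: enter (4,4) at t=1.8117
    y: enter (4,5) at t=2.8470
    x: enter (3,5) at t=3.0523
    y: enter (3,6) at t=3.8823
    y: enter (3,7) at t=4.9176
    y: enter (3,8) at t=5.9528 ← occupied
  → r_1 = 5.9528
beam 2: φ=90°, α=195°
  dir = (cos 195°, sin 195°) = (-0.9659, -0.2588); from cell (4,2)
  next x-line at t=0.8179, next y-line at t=0.9659; Δt_x=1.0353, Δt_y=3.8637
    x: enter (3,2) at t=0.8179 ← occupied
  → r_2 = 0.8179
beam 3: φ=180°, α=285°
  dir = (cos 285°, sin 285°) = (0.2588, -0.9659); from cell (4,2)
  next x-line at t=0.8114, next y-line at t=0.2588; Δt_x=3.8637, Δt_y=1.0353
    y: enter (4,1) at t=0.2588 ← occupied
  → r_3 = 0.2588
beam 4: φ=270°, α=15°
  dir = (cos 15°, sin 15°) = (0.9659, 0.2588); from cell (4,2)
  next x-line at t=0.2174, next y-line at t=2.8978; Δt_x=1.0353, Δt_y=3.8637
    x: enter (5,2) at t=0.2174 ← occupied
  → r_4 = 0.2174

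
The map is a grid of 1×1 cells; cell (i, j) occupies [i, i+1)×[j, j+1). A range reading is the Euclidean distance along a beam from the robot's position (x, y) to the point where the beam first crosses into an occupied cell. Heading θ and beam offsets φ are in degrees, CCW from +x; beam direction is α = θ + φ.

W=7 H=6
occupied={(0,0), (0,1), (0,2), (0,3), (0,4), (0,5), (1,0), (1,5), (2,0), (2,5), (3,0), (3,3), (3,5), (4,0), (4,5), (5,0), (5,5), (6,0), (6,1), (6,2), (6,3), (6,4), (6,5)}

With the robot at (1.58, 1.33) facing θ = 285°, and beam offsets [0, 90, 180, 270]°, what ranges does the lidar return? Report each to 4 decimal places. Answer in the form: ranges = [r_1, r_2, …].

beam 1: φ=0°, α=285°
  d=(0.2588,-0.9659)  start (1,1)  tX=1.6228 tY=0.3416  stride 1/|dx|=3.8637 1/|dy|=1.0353
    cross y-line → (1,0), t=0.3416 (wall)
  → r_1 = 0.3416
beam 2: φ=90°, α=15°
  d=(0.9659,0.2588)  start (1,1)  tX=0.4348 tY=2.5887  stride 1/|dx|=1.0353 1/|dy|=3.8637
    cross x-line → (2,1), t=0.4348
    cross x-line → (3,1), t=1.4701
    cross x-line → (4,1), t=2.5054
    cross y-line → (4,2), t=2.5887
    cross x-line → (5,2), t=3.5406
    cross x-line → (6,2), t=4.5759 (wall)
  → r_2 = 4.5759
beam 3: φ=180°, α=105°
  d=(-0.2588,0.9659)  start (1,1)  tX=2.2409 tY=0.6936  stride 1/|dx|=3.8637 1/|dy|=1.0353
    cross y-line → (1,2), t=0.6936
    cross y-line → (1,3), t=1.7289
    cross x-line → (0,3), t=2.2409 (wall)
  → r_3 = 2.2409
beam 4: φ=270°, α=195°
  d=(-0.9659,-0.2588)  start (1,1)  tX=0.6005 tY=1.2750  stride 1/|dx|=1.0353 1/|dy|=3.8637
    cross x-line → (0,1), t=0.6005 (wall)
  → r_4 = 0.6005

ranges = [0.3416, 4.5759, 2.2409, 0.6005]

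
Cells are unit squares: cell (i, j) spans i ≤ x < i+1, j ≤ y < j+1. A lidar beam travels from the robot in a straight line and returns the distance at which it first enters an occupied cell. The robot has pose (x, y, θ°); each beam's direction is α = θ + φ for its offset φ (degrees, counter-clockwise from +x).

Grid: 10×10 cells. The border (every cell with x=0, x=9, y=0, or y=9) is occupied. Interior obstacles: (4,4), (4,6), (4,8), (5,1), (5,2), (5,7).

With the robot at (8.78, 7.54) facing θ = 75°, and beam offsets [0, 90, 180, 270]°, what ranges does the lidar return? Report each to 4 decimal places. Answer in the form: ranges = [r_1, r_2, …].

beam 1: φ=0°, α=75°
  cosα=0.2588 sinα=0.9659 | (8,7) | tMaxX 0.8500 tMaxY 0.4762 | tΔX 3.8637 tΔY 1.0353
    t=0.4762 [y] (8,8)
    t=0.8500 [x] (9,8) — stop
  → r_1 = 0.8500
beam 2: φ=90°, α=165°
  cosα=-0.9659 sinα=0.2588 | (8,7) | tMaxX 0.8075 tMaxY 1.7773 | tΔX 1.0353 tΔY 3.8637
    t=0.8075 [x] (7,7)
    t=1.7773 [y] (7,8)
    t=1.8428 [x] (6,8)
    t=2.8781 [x] (5,8)
    t=3.9133 [x] (4,8) — stop
  → r_2 = 3.9133
beam 3: φ=180°, α=255°
  cosα=-0.2588 sinα=-0.9659 | (8,7) | tMaxX 3.0137 tMaxY 0.5590 | tΔX 3.8637 tΔY 1.0353
    t=0.5590 [y] (8,6)
    t=1.5943 [y] (8,5)
    t=2.6296 [y] (8,4)
    t=3.0137 [x] (7,4)
    t=3.6649 [y] (7,3)
    t=4.7002 [y] (7,2)
    t=5.7354 [y] (7,1)
    t=6.7707 [y] (7,0) — stop
  → r_3 = 6.7707
beam 4: φ=270°, α=345°
  cosα=0.9659 sinα=-0.2588 | (8,7) | tMaxX 0.2278 tMaxY 2.0864 | tΔX 1.0353 tΔY 3.8637
    t=0.2278 [x] (9,7) — stop
  → r_4 = 0.2278

ranges = [0.8500, 3.9133, 6.7707, 0.2278]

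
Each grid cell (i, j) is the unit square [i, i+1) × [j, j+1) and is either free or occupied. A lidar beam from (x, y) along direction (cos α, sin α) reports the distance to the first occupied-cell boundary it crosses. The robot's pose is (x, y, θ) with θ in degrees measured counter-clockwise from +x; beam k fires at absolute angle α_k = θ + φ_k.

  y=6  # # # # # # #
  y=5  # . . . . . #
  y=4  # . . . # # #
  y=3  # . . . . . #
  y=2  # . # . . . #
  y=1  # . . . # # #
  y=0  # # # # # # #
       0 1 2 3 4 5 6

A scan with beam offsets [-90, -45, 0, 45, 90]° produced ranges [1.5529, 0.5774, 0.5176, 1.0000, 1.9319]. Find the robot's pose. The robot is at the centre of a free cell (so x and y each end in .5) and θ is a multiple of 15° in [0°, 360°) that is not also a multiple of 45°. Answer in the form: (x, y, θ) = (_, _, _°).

(x, y, θ) = (1.5, 4.5, 195°)

The pose lattice has 20·16 = 320 candidates. Test each by forward raycasting.
  (2.5, 1.5, 120°): beam 1 = 4.0415 ≠ 1.5529 ✗
  (2.5, 5.5, 195°): beam 1 = 0.5176 ≠ 1.5529 ✗
  (2.5, 1.5, 75°): beam 2 = 4.0415 ≠ 0.5774 ✗
  (3.5, 5.5, 105°): beam 1 = 1.9319 ≠ 1.5529 ✗
  …
  (1.5, 4.5, 195°): r_1=1.5529, r_2=0.5774, r_3=0.5176, r_4=1.0000, r_5=1.9319 — all match ✓
Only this pose fits every beam.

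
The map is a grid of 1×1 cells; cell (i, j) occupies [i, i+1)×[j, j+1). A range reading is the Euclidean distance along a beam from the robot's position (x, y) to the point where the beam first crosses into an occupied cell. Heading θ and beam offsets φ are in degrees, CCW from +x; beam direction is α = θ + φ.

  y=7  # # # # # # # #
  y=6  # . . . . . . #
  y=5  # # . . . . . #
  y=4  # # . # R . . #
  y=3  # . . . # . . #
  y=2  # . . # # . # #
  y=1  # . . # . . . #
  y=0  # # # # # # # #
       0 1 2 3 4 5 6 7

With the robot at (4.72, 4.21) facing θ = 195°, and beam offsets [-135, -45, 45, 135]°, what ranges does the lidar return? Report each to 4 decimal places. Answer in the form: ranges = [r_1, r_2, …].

beam 1: φ=-135°, α=60°
  direction (0.5000, 0.8660); cell (4,4); t to first gridline: x 0.5600, y 0.9122 (then +2.0000 / +1.1547)
    (5,4) via x @ 0.5600
    (5,5) via y @ 0.9122
    (5,6) via y @ 2.0669
    (6,6) via x @ 2.5600
    (6,7) via y @ 3.2216  # hit
  → r_1 = 3.2216
beam 2: φ=-45°, α=150°
  direction (-0.8660, 0.5000); cell (4,4); t to first gridline: x 0.8314, y 1.5800 (then +1.1547 / +2.0000)
    (3,4) via x @ 0.8314  # hit
  → r_2 = 0.8314
beam 3: φ=45°, α=240°
  direction (-0.5000, -0.8660); cell (4,4); t to first gridline: x 1.4400, y 0.2425 (then +2.0000 / +1.1547)
    (4,3) via y @ 0.2425  # hit
  → r_3 = 0.2425
beam 4: φ=135°, α=330°
  direction (0.8660, -0.5000); cell (4,4); t to first gridline: x 0.3233, y 0.4200 (then +1.1547 / +2.0000)
    (5,4) via x @ 0.3233
    (5,3) via y @ 0.4200
    (6,3) via x @ 1.4780
    (6,2) via y @ 2.4200  # hit
  → r_4 = 2.4200

ranges = [3.2216, 0.8314, 0.2425, 2.4200]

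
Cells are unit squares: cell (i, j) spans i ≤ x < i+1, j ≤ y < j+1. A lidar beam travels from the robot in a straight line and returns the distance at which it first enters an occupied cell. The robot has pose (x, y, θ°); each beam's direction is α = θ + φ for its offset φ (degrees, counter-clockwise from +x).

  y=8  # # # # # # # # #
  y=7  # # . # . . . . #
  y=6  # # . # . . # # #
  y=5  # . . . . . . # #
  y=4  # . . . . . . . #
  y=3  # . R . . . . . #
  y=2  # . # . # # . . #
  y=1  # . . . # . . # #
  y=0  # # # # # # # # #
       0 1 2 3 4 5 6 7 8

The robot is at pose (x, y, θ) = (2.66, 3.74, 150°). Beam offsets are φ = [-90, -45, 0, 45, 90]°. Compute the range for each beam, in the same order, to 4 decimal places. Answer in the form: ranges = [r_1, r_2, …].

beam 1: φ=-90°, α=60°
  direction (0.5000, 0.8660); cell (2,3); t to first gridline: x 0.6800, y 0.3002 (then +2.0000 / +1.1547)
    (2,4) via y @ 0.3002
    (3,4) via x @ 0.6800
    (3,5) via y @ 1.4549
    (3,6) via y @ 2.6096  # hit
  → r_1 = 2.6096
beam 2: φ=-45°, α=105°
  direction (-0.2588, 0.9659); cell (2,3); t to first gridline: x 2.5500, y 0.2692 (then +3.8637 / +1.0353)
    (2,4) via y @ 0.2692
    (2,5) via y @ 1.3044
    (2,6) via y @ 2.3397
    (1,6) via x @ 2.5500  # hit
  → r_2 = 2.5500
beam 3: φ=0°, α=150°
  direction (-0.8660, 0.5000); cell (2,3); t to first gridline: x 0.7621, y 0.5200 (then +1.1547 / +2.0000)
    (2,4) via y @ 0.5200
    (1,4) via x @ 0.7621
    (0,4) via x @ 1.9168  # hit
  → r_3 = 1.9168
beam 4: φ=45°, α=195°
  direction (-0.9659, -0.2588); cell (2,3); t to first gridline: x 0.6833, y 2.8591 (then +1.0353 / +3.8637)
    (1,3) via x @ 0.6833
    (0,3) via x @ 1.7186  # hit
  → r_4 = 1.7186
beam 5: φ=90°, α=240°
  direction (-0.5000, -0.8660); cell (2,3); t to first gridline: x 1.3200, y 0.8545 (then +2.0000 / +1.1547)
    (2,2) via y @ 0.8545  # hit
  → r_5 = 0.8545

ranges = [2.6096, 2.5500, 1.9168, 1.7186, 0.8545]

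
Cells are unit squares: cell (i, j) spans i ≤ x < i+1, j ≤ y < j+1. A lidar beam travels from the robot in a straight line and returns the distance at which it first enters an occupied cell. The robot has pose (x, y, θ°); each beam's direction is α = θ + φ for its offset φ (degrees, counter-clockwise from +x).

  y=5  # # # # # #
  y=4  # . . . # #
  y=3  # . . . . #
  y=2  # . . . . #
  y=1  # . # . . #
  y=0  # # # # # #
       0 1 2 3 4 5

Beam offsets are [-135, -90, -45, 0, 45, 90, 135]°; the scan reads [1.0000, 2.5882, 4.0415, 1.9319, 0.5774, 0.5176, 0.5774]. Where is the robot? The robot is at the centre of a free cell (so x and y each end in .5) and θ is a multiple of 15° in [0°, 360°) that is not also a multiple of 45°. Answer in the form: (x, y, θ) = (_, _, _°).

(x, y, θ) = (1.5, 4.5, 15°)

The pose lattice has 14·16 = 224 candidates. Test each by forward raycasting.
  (3.5, 4.5, 60°): beam 1 = 3.6235 ≠ 1.0000 ✗
  (4.5, 3.5, 75°): beam 2 = 0.5176 ≠ 2.5882 ✗
  (1.5, 4.5, 300°): beam 1 = 0.5176 ≠ 1.0000 ✗
  (1.5, 3.5, 120°): beam 1 = 3.6235 ≠ 1.0000 ✗
  (2.5, 4.5, 75°): beam 1 = 4.0415 ≠ 1.0000 ✗
  …
  (1.5, 4.5, 15°): r_1=1.0000, r_2=2.5882, r_3=4.0415, r_4=1.9319, r_5=0.5774, r_6=0.5176, r_7=0.5774 — all match ✓
No second candidate reproduces the full scan.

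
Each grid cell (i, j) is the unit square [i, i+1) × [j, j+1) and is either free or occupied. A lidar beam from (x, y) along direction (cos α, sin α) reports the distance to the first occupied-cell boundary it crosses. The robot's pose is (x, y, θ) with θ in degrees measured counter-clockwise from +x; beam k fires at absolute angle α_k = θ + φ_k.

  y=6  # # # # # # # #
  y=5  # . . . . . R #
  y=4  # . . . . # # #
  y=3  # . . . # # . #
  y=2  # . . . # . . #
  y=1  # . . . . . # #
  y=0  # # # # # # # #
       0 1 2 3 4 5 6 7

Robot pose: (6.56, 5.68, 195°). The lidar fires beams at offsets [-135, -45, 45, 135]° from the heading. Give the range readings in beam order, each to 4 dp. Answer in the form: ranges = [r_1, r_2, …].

beam 1: φ=-135°, α=60°
  direction (0.5000, 0.8660); cell (6,5); t to first gridline: x 0.8800, y 0.3695 (then +2.0000 / +1.1547)
    (6,6) via y @ 0.3695  # hit
  → r_1 = 0.3695
beam 2: φ=-45°, α=150°
  direction (-0.8660, 0.5000); cell (6,5); t to first gridline: x 0.6466, y 0.6400 (then +1.1547 / +2.0000)
    (6,6) via y @ 0.6400  # hit
  → r_2 = 0.6400
beam 3: φ=45°, α=240°
  direction (-0.5000, -0.8660); cell (6,5); t to first gridline: x 1.1200, y 0.7852 (then +2.0000 / +1.1547)
    (6,4) via y @ 0.7852  # hit
  → r_3 = 0.7852
beam 4: φ=135°, α=330°
  direction (0.8660, -0.5000); cell (6,5); t to first gridline: x 0.5081, y 1.3600 (then +1.1547 / +2.0000)
    (7,5) via x @ 0.5081  # hit
  → r_4 = 0.5081

ranges = [0.3695, 0.6400, 0.7852, 0.5081]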